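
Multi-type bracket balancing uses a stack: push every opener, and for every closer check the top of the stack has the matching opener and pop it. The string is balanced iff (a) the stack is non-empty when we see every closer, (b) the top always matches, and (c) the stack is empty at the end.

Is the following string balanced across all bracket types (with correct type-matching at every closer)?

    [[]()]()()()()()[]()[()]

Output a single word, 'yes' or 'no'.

Answer: yes

Derivation:
pos 0: push '['; stack = [
pos 1: push '['; stack = [[
pos 2: ']' matches '['; pop; stack = [
pos 3: push '('; stack = [(
pos 4: ')' matches '('; pop; stack = [
pos 5: ']' matches '['; pop; stack = (empty)
pos 6: push '('; stack = (
pos 7: ')' matches '('; pop; stack = (empty)
pos 8: push '('; stack = (
pos 9: ')' matches '('; pop; stack = (empty)
pos 10: push '('; stack = (
pos 11: ')' matches '('; pop; stack = (empty)
pos 12: push '('; stack = (
pos 13: ')' matches '('; pop; stack = (empty)
pos 14: push '('; stack = (
pos 15: ')' matches '('; pop; stack = (empty)
pos 16: push '['; stack = [
pos 17: ']' matches '['; pop; stack = (empty)
pos 18: push '('; stack = (
pos 19: ')' matches '('; pop; stack = (empty)
pos 20: push '['; stack = [
pos 21: push '('; stack = [(
pos 22: ')' matches '('; pop; stack = [
pos 23: ']' matches '['; pop; stack = (empty)
end: stack empty → VALID
Verdict: properly nested → yes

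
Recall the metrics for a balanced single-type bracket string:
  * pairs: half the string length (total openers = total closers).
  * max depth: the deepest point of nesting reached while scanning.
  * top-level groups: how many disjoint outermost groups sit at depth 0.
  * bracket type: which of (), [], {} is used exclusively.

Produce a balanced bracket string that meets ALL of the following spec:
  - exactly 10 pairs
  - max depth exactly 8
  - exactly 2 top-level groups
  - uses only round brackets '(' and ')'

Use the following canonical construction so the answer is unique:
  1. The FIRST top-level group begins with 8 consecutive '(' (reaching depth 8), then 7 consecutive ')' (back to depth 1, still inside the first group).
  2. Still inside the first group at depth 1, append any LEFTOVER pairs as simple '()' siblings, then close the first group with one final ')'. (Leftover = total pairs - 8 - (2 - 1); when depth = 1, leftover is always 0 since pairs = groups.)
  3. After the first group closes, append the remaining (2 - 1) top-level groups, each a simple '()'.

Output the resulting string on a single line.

Spec: pairs=10 depth=8 groups=2
Leftover pairs = 10 - 8 - (2-1) = 1
First group: deep chain of depth 8 + 1 sibling pairs
Remaining 1 groups: simple '()' each

Answer: (((((((()))))))())()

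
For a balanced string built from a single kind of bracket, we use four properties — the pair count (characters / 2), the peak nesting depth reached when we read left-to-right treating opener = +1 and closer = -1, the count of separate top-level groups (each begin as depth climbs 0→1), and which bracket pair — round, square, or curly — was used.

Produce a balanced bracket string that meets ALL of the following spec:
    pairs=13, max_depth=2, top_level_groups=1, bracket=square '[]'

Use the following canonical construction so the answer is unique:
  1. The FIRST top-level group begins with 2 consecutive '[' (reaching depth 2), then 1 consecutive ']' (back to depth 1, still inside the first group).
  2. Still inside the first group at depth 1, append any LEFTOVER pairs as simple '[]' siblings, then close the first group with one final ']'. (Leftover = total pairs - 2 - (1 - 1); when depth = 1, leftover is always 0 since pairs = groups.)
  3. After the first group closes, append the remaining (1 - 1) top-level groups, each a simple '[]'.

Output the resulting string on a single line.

Spec: pairs=13 depth=2 groups=1
Leftover pairs = 13 - 2 - (1-1) = 11
First group: deep chain of depth 2 + 11 sibling pairs
Remaining 0 groups: simple '[]' each

Answer: [[][][][][][][][][][][][]]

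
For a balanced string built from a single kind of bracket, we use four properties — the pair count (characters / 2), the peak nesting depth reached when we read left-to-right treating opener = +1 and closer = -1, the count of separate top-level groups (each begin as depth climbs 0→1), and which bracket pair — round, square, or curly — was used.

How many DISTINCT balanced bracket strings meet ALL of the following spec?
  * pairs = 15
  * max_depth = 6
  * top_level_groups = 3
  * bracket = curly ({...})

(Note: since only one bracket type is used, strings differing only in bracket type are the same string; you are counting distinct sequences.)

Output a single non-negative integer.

Spec: pairs=15 depth=6 groups=3
Count(depth <= 6) = 1590683
Count(depth <= 5) = 1142858
Count(depth == 6) = 1590683 - 1142858 = 447825

Answer: 447825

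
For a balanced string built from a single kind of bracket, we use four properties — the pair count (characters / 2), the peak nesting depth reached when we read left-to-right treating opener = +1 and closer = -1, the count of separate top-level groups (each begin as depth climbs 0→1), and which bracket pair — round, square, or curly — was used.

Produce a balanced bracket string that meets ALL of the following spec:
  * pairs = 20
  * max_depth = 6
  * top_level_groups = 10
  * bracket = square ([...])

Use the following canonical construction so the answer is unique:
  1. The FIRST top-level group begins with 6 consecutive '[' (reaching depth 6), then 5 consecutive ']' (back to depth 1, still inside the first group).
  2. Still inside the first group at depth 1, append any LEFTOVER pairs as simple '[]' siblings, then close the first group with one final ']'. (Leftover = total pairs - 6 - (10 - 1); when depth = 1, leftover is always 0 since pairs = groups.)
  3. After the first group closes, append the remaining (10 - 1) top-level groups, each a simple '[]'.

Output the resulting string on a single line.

Answer: [[[[[[]]]]][][][][][]][][][][][][][][][]

Derivation:
Spec: pairs=20 depth=6 groups=10
Leftover pairs = 20 - 6 - (10-1) = 5
First group: deep chain of depth 6 + 5 sibling pairs
Remaining 9 groups: simple '[]' each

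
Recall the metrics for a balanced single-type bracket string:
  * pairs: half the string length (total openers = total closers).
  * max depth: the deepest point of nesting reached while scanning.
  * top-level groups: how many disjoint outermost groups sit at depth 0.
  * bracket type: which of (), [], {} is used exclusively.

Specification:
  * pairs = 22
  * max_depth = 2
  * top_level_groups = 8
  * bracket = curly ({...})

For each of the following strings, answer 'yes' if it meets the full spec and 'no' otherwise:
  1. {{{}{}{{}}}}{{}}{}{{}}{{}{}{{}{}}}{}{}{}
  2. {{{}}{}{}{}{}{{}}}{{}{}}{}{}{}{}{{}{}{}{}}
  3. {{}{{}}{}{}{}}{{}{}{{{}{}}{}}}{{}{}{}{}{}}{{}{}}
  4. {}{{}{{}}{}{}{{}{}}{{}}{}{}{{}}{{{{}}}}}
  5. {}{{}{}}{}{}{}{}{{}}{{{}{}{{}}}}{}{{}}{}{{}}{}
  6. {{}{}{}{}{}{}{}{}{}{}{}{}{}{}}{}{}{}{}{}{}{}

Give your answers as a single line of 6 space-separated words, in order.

String 1 '{{{}{}{{}}}}{{}}{}{{}}{{}{}{{}{}}}{}{}{}': depth seq [1 2 3 2 3 2 3 4 3 2 1 0 1 2 1 0 1 0 1 2 1 0 1 2 1 2 1 2 3 2 3 2 1 0 1 0 1 0 1 0]
  -> pairs=20 depth=4 groups=8 -> no
String 2 '{{{}}{}{}{}{}{{}}}{{}{}}{}{}{}{}{{}{}{}{}}': depth seq [1 2 3 2 1 2 1 2 1 2 1 2 1 2 3 2 1 0 1 2 1 2 1 0 1 0 1 0 1 0 1 0 1 2 1 2 1 2 1 2 1 0]
  -> pairs=21 depth=3 groups=7 -> no
String 3 '{{}{{}}{}{}{}}{{}{}{{{}{}}{}}}{{}{}{}{}{}}{{}{}}': depth seq [1 2 1 2 3 2 1 2 1 2 1 2 1 0 1 2 1 2 1 2 3 4 3 4 3 2 3 2 1 0 1 2 1 2 1 2 1 2 1 2 1 0 1 2 1 2 1 0]
  -> pairs=24 depth=4 groups=4 -> no
String 4 '{}{{}{{}}{}{}{{}{}}{{}}{}{}{{}}{{{{}}}}}': depth seq [1 0 1 2 1 2 3 2 1 2 1 2 1 2 3 2 3 2 1 2 3 2 1 2 1 2 1 2 3 2 1 2 3 4 5 4 3 2 1 0]
  -> pairs=20 depth=5 groups=2 -> no
String 5 '{}{{}{}}{}{}{}{}{{}}{{{}{}{{}}}}{}{{}}{}{{}}{}': depth seq [1 0 1 2 1 2 1 0 1 0 1 0 1 0 1 0 1 2 1 0 1 2 3 2 3 2 3 4 3 2 1 0 1 0 1 2 1 0 1 0 1 2 1 0 1 0]
  -> pairs=23 depth=4 groups=13 -> no
String 6 '{{}{}{}{}{}{}{}{}{}{}{}{}{}{}}{}{}{}{}{}{}{}': depth seq [1 2 1 2 1 2 1 2 1 2 1 2 1 2 1 2 1 2 1 2 1 2 1 2 1 2 1 2 1 0 1 0 1 0 1 0 1 0 1 0 1 0 1 0]
  -> pairs=22 depth=2 groups=8 -> yes

Answer: no no no no no yes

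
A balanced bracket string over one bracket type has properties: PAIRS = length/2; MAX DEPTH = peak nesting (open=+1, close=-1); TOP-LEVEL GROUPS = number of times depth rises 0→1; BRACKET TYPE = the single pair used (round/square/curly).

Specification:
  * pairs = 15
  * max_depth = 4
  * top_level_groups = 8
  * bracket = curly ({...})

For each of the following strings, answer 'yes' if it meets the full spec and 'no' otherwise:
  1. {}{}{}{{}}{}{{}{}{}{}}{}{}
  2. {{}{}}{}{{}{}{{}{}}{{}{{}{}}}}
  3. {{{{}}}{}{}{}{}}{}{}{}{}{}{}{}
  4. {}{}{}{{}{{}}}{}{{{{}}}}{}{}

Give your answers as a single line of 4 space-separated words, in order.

Answer: no no yes no

Derivation:
String 1 '{}{}{}{{}}{}{{}{}{}{}}{}{}': depth seq [1 0 1 0 1 0 1 2 1 0 1 0 1 2 1 2 1 2 1 2 1 0 1 0 1 0]
  -> pairs=13 depth=2 groups=8 -> no
String 2 '{{}{}}{}{{}{}{{}{}}{{}{{}{}}}}': depth seq [1 2 1 2 1 0 1 0 1 2 1 2 1 2 3 2 3 2 1 2 3 2 3 4 3 4 3 2 1 0]
  -> pairs=15 depth=4 groups=3 -> no
String 3 '{{{{}}}{}{}{}{}}{}{}{}{}{}{}{}': depth seq [1 2 3 4 3 2 1 2 1 2 1 2 1 2 1 0 1 0 1 0 1 0 1 0 1 0 1 0 1 0]
  -> pairs=15 depth=4 groups=8 -> yes
String 4 '{}{}{}{{}{{}}}{}{{{{}}}}{}{}': depth seq [1 0 1 0 1 0 1 2 1 2 3 2 1 0 1 0 1 2 3 4 3 2 1 0 1 0 1 0]
  -> pairs=14 depth=4 groups=8 -> no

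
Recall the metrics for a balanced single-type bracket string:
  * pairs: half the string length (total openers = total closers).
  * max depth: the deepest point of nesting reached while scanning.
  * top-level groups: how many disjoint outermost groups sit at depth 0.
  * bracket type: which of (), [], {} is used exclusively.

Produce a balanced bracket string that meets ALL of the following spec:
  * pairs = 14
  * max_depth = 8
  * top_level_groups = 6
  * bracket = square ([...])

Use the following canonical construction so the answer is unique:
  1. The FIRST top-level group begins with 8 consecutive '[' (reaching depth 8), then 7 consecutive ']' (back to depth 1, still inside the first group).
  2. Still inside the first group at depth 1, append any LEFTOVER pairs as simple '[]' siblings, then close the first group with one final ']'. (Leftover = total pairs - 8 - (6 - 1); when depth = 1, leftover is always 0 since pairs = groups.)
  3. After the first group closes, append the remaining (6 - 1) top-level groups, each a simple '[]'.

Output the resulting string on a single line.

Answer: [[[[[[[[]]]]]]][]][][][][][]

Derivation:
Spec: pairs=14 depth=8 groups=6
Leftover pairs = 14 - 8 - (6-1) = 1
First group: deep chain of depth 8 + 1 sibling pairs
Remaining 5 groups: simple '[]' each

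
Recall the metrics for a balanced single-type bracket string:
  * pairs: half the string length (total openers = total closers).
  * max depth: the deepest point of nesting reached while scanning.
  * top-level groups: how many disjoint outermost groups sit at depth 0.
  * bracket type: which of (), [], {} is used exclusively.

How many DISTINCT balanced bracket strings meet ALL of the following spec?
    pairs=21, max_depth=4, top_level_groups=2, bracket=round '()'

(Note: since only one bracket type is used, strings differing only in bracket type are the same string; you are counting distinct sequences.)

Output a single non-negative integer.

Spec: pairs=21 depth=4 groups=2
Count(depth <= 4) = 174474790
Count(depth <= 3) = 2883584
Count(depth == 4) = 174474790 - 2883584 = 171591206

Answer: 171591206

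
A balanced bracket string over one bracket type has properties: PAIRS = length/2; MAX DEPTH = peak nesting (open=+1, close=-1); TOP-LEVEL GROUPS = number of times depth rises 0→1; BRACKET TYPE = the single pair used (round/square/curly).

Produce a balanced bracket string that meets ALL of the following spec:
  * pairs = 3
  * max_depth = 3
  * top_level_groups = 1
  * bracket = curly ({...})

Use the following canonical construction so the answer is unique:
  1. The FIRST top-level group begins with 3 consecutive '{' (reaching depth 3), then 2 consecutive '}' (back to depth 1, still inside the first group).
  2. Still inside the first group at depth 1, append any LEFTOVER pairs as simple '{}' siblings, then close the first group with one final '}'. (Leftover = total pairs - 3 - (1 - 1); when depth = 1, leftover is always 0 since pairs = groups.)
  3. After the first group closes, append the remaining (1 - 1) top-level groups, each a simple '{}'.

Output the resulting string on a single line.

Spec: pairs=3 depth=3 groups=1
Leftover pairs = 3 - 3 - (1-1) = 0
First group: deep chain of depth 3 + 0 sibling pairs
Remaining 0 groups: simple '{}' each

Answer: {{{}}}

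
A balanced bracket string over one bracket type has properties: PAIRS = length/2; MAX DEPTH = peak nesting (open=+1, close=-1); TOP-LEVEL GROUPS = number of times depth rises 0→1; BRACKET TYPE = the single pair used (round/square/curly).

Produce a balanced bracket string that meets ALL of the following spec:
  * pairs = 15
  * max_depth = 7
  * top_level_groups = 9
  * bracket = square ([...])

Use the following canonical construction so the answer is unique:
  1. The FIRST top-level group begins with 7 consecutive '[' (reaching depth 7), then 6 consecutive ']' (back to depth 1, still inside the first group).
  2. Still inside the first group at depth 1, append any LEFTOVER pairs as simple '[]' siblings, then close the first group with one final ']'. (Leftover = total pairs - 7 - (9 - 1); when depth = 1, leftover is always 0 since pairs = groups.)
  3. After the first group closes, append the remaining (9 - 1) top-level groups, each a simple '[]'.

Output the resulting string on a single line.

Answer: [[[[[[[]]]]]]][][][][][][][][]

Derivation:
Spec: pairs=15 depth=7 groups=9
Leftover pairs = 15 - 7 - (9-1) = 0
First group: deep chain of depth 7 + 0 sibling pairs
Remaining 8 groups: simple '[]' each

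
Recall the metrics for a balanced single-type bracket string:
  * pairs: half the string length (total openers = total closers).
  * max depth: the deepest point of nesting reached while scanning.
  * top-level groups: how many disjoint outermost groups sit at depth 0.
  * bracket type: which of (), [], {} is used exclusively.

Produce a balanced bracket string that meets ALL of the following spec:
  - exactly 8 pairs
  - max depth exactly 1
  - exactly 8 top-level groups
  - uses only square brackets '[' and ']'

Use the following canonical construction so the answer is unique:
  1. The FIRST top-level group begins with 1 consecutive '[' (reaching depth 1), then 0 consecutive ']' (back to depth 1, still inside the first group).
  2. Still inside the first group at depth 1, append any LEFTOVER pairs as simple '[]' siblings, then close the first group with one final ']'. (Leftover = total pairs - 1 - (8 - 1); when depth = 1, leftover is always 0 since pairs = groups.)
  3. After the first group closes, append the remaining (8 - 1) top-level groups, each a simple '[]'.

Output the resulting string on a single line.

Spec: pairs=8 depth=1 groups=8
Leftover pairs = 8 - 1 - (8-1) = 0
First group: deep chain of depth 1 + 0 sibling pairs
Remaining 7 groups: simple '[]' each

Answer: [][][][][][][][]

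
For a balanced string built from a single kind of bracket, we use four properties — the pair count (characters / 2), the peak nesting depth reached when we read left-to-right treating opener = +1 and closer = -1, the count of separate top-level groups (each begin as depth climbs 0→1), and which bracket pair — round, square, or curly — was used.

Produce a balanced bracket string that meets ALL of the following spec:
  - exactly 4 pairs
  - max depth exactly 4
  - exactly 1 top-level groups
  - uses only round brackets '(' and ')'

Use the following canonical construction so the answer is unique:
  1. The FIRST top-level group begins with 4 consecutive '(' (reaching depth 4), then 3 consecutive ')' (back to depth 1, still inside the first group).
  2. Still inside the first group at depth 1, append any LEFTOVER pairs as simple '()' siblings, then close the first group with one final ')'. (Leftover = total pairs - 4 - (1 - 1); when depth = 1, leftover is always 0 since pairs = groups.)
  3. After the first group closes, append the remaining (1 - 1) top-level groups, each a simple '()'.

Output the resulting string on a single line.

Answer: (((())))

Derivation:
Spec: pairs=4 depth=4 groups=1
Leftover pairs = 4 - 4 - (1-1) = 0
First group: deep chain of depth 4 + 0 sibling pairs
Remaining 0 groups: simple '()' each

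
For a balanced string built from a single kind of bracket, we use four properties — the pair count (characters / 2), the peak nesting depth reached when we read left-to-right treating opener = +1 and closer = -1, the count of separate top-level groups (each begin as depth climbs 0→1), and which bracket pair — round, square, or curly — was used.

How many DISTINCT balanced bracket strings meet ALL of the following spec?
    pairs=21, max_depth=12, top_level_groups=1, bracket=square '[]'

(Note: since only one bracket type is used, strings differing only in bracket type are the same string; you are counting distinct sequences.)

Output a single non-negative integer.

Answer: 94817125

Derivation:
Spec: pairs=21 depth=12 groups=1
Count(depth <= 12) = 6520664475
Count(depth <= 11) = 6425847350
Count(depth == 12) = 6520664475 - 6425847350 = 94817125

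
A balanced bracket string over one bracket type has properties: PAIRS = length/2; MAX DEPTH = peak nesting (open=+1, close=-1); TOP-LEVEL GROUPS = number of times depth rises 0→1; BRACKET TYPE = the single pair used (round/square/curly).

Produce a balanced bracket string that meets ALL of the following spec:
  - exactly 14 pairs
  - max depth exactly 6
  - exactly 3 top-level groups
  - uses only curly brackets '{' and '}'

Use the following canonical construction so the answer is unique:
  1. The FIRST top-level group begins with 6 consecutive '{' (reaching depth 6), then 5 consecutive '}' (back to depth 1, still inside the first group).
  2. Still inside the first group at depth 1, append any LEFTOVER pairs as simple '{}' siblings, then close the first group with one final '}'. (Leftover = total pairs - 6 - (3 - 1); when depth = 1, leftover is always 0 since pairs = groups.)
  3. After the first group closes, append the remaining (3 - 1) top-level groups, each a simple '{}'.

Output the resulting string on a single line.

Spec: pairs=14 depth=6 groups=3
Leftover pairs = 14 - 6 - (3-1) = 6
First group: deep chain of depth 6 + 6 sibling pairs
Remaining 2 groups: simple '{}' each

Answer: {{{{{{}}}}}{}{}{}{}{}{}}{}{}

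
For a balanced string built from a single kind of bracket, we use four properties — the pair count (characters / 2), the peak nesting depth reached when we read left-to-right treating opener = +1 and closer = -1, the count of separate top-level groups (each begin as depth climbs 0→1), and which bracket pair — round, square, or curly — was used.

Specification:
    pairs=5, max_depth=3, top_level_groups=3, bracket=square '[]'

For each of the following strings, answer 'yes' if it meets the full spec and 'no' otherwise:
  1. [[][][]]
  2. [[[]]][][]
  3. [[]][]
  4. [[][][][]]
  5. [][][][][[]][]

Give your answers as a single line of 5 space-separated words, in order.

String 1 '[[][][]]': depth seq [1 2 1 2 1 2 1 0]
  -> pairs=4 depth=2 groups=1 -> no
String 2 '[[[]]][][]': depth seq [1 2 3 2 1 0 1 0 1 0]
  -> pairs=5 depth=3 groups=3 -> yes
String 3 '[[]][]': depth seq [1 2 1 0 1 0]
  -> pairs=3 depth=2 groups=2 -> no
String 4 '[[][][][]]': depth seq [1 2 1 2 1 2 1 2 1 0]
  -> pairs=5 depth=2 groups=1 -> no
String 5 '[][][][][[]][]': depth seq [1 0 1 0 1 0 1 0 1 2 1 0 1 0]
  -> pairs=7 depth=2 groups=6 -> no

Answer: no yes no no no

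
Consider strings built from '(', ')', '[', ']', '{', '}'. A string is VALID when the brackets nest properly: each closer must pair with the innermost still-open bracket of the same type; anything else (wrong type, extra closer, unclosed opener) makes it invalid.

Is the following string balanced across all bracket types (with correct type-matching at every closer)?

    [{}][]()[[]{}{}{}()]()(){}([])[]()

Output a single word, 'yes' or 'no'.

pos 0: push '['; stack = [
pos 1: push '{'; stack = [{
pos 2: '}' matches '{'; pop; stack = [
pos 3: ']' matches '['; pop; stack = (empty)
pos 4: push '['; stack = [
pos 5: ']' matches '['; pop; stack = (empty)
pos 6: push '('; stack = (
pos 7: ')' matches '('; pop; stack = (empty)
pos 8: push '['; stack = [
pos 9: push '['; stack = [[
pos 10: ']' matches '['; pop; stack = [
pos 11: push '{'; stack = [{
pos 12: '}' matches '{'; pop; stack = [
pos 13: push '{'; stack = [{
pos 14: '}' matches '{'; pop; stack = [
pos 15: push '{'; stack = [{
pos 16: '}' matches '{'; pop; stack = [
pos 17: push '('; stack = [(
pos 18: ')' matches '('; pop; stack = [
pos 19: ']' matches '['; pop; stack = (empty)
pos 20: push '('; stack = (
pos 21: ')' matches '('; pop; stack = (empty)
pos 22: push '('; stack = (
pos 23: ')' matches '('; pop; stack = (empty)
pos 24: push '{'; stack = {
pos 25: '}' matches '{'; pop; stack = (empty)
pos 26: push '('; stack = (
pos 27: push '['; stack = ([
pos 28: ']' matches '['; pop; stack = (
pos 29: ')' matches '('; pop; stack = (empty)
pos 30: push '['; stack = [
pos 31: ']' matches '['; pop; stack = (empty)
pos 32: push '('; stack = (
pos 33: ')' matches '('; pop; stack = (empty)
end: stack empty → VALID
Verdict: properly nested → yes

Answer: yes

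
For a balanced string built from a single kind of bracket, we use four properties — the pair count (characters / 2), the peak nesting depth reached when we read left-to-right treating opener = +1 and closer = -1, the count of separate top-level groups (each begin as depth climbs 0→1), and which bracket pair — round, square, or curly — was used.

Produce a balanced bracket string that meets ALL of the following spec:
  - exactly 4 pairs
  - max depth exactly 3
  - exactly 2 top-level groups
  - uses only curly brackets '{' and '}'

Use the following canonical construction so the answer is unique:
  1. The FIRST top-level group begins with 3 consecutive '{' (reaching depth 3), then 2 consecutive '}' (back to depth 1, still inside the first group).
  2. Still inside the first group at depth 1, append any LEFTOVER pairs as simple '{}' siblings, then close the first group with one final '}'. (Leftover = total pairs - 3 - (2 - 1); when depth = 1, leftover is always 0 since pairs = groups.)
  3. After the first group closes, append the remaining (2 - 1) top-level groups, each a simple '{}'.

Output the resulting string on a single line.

Answer: {{{}}}{}

Derivation:
Spec: pairs=4 depth=3 groups=2
Leftover pairs = 4 - 3 - (2-1) = 0
First group: deep chain of depth 3 + 0 sibling pairs
Remaining 1 groups: simple '{}' each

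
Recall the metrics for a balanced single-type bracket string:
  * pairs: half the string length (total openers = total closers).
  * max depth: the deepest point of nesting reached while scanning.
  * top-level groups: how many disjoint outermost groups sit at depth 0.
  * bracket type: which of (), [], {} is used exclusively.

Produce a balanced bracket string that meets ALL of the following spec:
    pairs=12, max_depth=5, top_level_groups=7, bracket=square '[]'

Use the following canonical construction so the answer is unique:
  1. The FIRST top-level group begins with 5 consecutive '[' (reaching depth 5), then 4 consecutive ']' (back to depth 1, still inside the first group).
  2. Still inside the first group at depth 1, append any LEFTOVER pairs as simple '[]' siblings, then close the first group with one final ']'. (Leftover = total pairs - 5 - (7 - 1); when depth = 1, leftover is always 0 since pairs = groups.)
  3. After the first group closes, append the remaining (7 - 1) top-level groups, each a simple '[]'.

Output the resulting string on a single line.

Answer: [[[[[]]]][]][][][][][][]

Derivation:
Spec: pairs=12 depth=5 groups=7
Leftover pairs = 12 - 5 - (7-1) = 1
First group: deep chain of depth 5 + 1 sibling pairs
Remaining 6 groups: simple '[]' each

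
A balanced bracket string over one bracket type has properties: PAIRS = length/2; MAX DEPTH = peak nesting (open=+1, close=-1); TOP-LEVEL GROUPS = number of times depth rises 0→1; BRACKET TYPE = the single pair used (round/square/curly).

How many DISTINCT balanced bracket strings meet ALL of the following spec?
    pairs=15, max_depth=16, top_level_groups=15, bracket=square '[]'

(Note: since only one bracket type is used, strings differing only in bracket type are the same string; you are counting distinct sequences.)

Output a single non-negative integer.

Answer: 0

Derivation:
Spec: pairs=15 depth=16 groups=15
Count(depth <= 16) = 1
Count(depth <= 15) = 1
Count(depth == 16) = 1 - 1 = 0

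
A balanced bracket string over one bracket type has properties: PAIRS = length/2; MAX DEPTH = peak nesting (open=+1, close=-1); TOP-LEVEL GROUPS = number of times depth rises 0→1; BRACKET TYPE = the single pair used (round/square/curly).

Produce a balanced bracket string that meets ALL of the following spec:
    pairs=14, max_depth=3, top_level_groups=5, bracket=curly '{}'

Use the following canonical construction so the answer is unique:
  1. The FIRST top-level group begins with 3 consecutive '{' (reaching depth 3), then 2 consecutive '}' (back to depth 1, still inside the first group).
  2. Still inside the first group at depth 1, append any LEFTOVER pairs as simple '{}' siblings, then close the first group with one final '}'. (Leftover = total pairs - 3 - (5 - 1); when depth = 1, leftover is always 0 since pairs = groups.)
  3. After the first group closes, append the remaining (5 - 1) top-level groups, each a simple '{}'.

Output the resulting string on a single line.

Spec: pairs=14 depth=3 groups=5
Leftover pairs = 14 - 3 - (5-1) = 7
First group: deep chain of depth 3 + 7 sibling pairs
Remaining 4 groups: simple '{}' each

Answer: {{{}}{}{}{}{}{}{}{}}{}{}{}{}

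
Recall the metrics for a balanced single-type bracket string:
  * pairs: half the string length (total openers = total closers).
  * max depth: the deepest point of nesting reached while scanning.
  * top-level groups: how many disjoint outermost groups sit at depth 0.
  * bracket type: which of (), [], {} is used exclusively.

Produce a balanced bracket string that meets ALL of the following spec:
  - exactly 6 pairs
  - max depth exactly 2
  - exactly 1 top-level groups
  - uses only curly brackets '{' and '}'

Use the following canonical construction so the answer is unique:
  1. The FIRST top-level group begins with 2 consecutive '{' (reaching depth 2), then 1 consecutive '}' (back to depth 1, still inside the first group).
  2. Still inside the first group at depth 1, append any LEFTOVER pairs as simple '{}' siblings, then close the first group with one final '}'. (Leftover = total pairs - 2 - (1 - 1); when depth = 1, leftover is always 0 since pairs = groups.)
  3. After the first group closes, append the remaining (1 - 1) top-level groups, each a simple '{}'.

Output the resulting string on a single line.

Spec: pairs=6 depth=2 groups=1
Leftover pairs = 6 - 2 - (1-1) = 4
First group: deep chain of depth 2 + 4 sibling pairs
Remaining 0 groups: simple '{}' each

Answer: {{}{}{}{}{}}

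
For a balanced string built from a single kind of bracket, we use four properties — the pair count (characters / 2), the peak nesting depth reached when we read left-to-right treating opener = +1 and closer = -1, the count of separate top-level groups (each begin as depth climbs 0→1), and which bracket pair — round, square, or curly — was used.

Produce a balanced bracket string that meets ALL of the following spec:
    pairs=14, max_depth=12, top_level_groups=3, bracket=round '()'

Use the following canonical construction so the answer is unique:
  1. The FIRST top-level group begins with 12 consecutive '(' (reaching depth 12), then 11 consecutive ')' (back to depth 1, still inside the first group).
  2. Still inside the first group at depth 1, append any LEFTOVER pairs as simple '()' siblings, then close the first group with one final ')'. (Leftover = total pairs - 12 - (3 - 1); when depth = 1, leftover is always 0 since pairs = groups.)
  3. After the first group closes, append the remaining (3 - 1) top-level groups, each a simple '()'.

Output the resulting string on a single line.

Answer: (((((((((((())))))))))))()()

Derivation:
Spec: pairs=14 depth=12 groups=3
Leftover pairs = 14 - 12 - (3-1) = 0
First group: deep chain of depth 12 + 0 sibling pairs
Remaining 2 groups: simple '()' each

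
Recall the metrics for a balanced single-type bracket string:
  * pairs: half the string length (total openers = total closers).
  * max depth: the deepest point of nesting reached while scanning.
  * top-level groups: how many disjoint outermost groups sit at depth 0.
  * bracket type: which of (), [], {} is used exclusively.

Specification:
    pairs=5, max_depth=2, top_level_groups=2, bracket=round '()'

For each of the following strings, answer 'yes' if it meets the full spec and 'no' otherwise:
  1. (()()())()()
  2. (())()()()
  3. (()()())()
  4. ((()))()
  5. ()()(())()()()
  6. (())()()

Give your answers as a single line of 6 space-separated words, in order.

Answer: no no yes no no no

Derivation:
String 1 '(()()())()()': depth seq [1 2 1 2 1 2 1 0 1 0 1 0]
  -> pairs=6 depth=2 groups=3 -> no
String 2 '(())()()()': depth seq [1 2 1 0 1 0 1 0 1 0]
  -> pairs=5 depth=2 groups=4 -> no
String 3 '(()()())()': depth seq [1 2 1 2 1 2 1 0 1 0]
  -> pairs=5 depth=2 groups=2 -> yes
String 4 '((()))()': depth seq [1 2 3 2 1 0 1 0]
  -> pairs=4 depth=3 groups=2 -> no
String 5 '()()(())()()()': depth seq [1 0 1 0 1 2 1 0 1 0 1 0 1 0]
  -> pairs=7 depth=2 groups=6 -> no
String 6 '(())()()': depth seq [1 2 1 0 1 0 1 0]
  -> pairs=4 depth=2 groups=3 -> no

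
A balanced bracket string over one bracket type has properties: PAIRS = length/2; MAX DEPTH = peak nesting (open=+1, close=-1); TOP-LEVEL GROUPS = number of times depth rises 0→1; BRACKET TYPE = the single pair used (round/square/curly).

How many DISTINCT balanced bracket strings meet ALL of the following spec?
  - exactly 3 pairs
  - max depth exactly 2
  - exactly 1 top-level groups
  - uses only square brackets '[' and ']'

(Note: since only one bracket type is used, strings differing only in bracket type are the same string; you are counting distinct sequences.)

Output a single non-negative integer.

Spec: pairs=3 depth=2 groups=1
Count(depth <= 2) = 1
Count(depth <= 1) = 0
Count(depth == 2) = 1 - 0 = 1

Answer: 1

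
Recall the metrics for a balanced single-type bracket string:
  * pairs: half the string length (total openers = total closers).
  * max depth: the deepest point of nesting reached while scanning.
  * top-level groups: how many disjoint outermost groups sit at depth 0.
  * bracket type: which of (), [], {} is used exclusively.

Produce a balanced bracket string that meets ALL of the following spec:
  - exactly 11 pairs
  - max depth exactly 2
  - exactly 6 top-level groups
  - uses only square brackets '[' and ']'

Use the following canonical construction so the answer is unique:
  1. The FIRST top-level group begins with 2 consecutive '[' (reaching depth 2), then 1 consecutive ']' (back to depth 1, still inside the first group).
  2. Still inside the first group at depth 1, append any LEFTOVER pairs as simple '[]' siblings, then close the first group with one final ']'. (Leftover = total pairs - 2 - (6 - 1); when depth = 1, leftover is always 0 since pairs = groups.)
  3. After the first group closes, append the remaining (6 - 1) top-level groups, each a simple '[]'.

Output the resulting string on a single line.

Answer: [[][][][][]][][][][][]

Derivation:
Spec: pairs=11 depth=2 groups=6
Leftover pairs = 11 - 2 - (6-1) = 4
First group: deep chain of depth 2 + 4 sibling pairs
Remaining 5 groups: simple '[]' each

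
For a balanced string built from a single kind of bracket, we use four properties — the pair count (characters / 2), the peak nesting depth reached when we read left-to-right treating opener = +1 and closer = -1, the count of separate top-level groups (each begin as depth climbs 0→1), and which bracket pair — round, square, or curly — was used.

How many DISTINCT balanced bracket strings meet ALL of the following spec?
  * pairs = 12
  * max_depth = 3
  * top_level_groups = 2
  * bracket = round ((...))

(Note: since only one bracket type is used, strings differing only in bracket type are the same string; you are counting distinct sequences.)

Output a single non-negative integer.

Spec: pairs=12 depth=3 groups=2
Count(depth <= 3) = 3328
Count(depth <= 2) = 11
Count(depth == 3) = 3328 - 11 = 3317

Answer: 3317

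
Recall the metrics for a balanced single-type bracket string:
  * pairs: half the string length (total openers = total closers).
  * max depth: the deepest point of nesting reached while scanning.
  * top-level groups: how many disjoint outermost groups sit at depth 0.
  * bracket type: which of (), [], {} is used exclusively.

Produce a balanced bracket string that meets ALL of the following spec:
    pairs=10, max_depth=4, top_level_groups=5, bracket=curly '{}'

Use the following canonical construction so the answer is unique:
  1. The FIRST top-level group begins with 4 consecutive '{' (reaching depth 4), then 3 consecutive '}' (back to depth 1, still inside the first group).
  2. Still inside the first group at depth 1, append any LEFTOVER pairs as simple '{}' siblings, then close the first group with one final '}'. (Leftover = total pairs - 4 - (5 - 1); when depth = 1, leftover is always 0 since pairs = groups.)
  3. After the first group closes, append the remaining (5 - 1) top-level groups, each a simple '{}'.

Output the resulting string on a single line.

Answer: {{{{}}}{}{}}{}{}{}{}

Derivation:
Spec: pairs=10 depth=4 groups=5
Leftover pairs = 10 - 4 - (5-1) = 2
First group: deep chain of depth 4 + 2 sibling pairs
Remaining 4 groups: simple '{}' each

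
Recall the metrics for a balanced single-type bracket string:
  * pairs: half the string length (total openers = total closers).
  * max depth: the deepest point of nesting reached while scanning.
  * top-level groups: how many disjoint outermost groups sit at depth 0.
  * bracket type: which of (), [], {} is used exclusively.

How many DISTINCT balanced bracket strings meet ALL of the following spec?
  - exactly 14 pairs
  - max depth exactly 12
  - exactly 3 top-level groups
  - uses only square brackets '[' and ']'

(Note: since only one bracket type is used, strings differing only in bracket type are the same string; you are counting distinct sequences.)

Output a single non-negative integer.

Spec: pairs=14 depth=12 groups=3
Count(depth <= 12) = 534888
Count(depth <= 11) = 534885
Count(depth == 12) = 534888 - 534885 = 3

Answer: 3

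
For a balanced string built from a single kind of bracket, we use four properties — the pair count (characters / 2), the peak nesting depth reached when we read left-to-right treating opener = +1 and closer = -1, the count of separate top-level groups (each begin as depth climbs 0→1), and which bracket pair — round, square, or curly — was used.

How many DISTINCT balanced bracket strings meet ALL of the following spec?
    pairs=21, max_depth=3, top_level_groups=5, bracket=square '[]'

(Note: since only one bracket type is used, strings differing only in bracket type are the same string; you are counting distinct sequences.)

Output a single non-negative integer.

Spec: pairs=21 depth=3 groups=5
Count(depth <= 3) = 23336960
Count(depth <= 2) = 4845
Count(depth == 3) = 23336960 - 4845 = 23332115

Answer: 23332115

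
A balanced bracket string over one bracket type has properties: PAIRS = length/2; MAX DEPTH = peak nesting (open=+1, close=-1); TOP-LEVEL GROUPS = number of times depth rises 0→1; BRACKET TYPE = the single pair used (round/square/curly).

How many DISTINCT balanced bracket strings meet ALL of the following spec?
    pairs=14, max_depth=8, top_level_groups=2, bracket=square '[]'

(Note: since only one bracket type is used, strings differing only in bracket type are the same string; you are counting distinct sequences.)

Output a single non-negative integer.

Answer: 43560

Derivation:
Spec: pairs=14 depth=8 groups=2
Count(depth <= 8) = 726200
Count(depth <= 7) = 682640
Count(depth == 8) = 726200 - 682640 = 43560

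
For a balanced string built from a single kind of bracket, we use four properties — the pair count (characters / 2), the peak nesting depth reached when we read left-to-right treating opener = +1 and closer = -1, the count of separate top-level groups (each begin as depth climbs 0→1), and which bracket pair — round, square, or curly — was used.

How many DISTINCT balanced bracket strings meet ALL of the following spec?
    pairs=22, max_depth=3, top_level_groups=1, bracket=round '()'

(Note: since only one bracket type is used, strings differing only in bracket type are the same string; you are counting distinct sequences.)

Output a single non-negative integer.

Answer: 1048575

Derivation:
Spec: pairs=22 depth=3 groups=1
Count(depth <= 3) = 1048576
Count(depth <= 2) = 1
Count(depth == 3) = 1048576 - 1 = 1048575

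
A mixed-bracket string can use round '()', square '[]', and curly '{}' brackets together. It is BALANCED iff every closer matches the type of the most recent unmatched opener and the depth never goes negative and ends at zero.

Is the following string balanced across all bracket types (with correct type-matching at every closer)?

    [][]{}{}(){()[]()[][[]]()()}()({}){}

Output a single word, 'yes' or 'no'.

Answer: yes

Derivation:
pos 0: push '['; stack = [
pos 1: ']' matches '['; pop; stack = (empty)
pos 2: push '['; stack = [
pos 3: ']' matches '['; pop; stack = (empty)
pos 4: push '{'; stack = {
pos 5: '}' matches '{'; pop; stack = (empty)
pos 6: push '{'; stack = {
pos 7: '}' matches '{'; pop; stack = (empty)
pos 8: push '('; stack = (
pos 9: ')' matches '('; pop; stack = (empty)
pos 10: push '{'; stack = {
pos 11: push '('; stack = {(
pos 12: ')' matches '('; pop; stack = {
pos 13: push '['; stack = {[
pos 14: ']' matches '['; pop; stack = {
pos 15: push '('; stack = {(
pos 16: ')' matches '('; pop; stack = {
pos 17: push '['; stack = {[
pos 18: ']' matches '['; pop; stack = {
pos 19: push '['; stack = {[
pos 20: push '['; stack = {[[
pos 21: ']' matches '['; pop; stack = {[
pos 22: ']' matches '['; pop; stack = {
pos 23: push '('; stack = {(
pos 24: ')' matches '('; pop; stack = {
pos 25: push '('; stack = {(
pos 26: ')' matches '('; pop; stack = {
pos 27: '}' matches '{'; pop; stack = (empty)
pos 28: push '('; stack = (
pos 29: ')' matches '('; pop; stack = (empty)
pos 30: push '('; stack = (
pos 31: push '{'; stack = ({
pos 32: '}' matches '{'; pop; stack = (
pos 33: ')' matches '('; pop; stack = (empty)
pos 34: push '{'; stack = {
pos 35: '}' matches '{'; pop; stack = (empty)
end: stack empty → VALID
Verdict: properly nested → yes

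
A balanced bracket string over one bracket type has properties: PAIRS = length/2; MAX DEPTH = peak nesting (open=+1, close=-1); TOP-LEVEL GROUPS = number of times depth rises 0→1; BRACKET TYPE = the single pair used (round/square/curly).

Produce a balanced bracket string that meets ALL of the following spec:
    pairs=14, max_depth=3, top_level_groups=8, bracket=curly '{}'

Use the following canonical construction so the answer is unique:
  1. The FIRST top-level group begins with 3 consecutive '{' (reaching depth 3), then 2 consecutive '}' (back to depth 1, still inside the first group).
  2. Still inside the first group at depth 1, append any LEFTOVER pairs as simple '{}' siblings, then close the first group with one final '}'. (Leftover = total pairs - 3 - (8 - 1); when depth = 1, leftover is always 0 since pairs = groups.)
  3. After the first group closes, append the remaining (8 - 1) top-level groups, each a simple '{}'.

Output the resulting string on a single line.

Spec: pairs=14 depth=3 groups=8
Leftover pairs = 14 - 3 - (8-1) = 4
First group: deep chain of depth 3 + 4 sibling pairs
Remaining 7 groups: simple '{}' each

Answer: {{{}}{}{}{}{}}{}{}{}{}{}{}{}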